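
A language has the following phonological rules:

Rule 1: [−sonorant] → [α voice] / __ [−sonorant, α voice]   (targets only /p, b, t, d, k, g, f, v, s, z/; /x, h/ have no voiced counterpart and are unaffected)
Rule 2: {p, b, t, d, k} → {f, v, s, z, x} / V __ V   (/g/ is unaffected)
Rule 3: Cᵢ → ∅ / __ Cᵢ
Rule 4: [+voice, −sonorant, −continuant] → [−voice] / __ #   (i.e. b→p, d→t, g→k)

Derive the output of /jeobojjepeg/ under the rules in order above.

Rule 1 (regressive voicing assimilation): no segment meets the environment; /jeobojjepeg/ is unchanged.
Rule 2 (intervocalic spirantization): /b/ is a stop between vowels /o/ and /o/, so it spirantizes to the fricative [v]. /p/ is a stop between vowels /e/ and /e/, so it spirantizes to the fricative [f]. /jeobojjepeg/ → jeovojjefeg.
Rule 3 (degemination): /jj/ is a geminate; the first /j/ deletes. /jeovojjefeg/ → jeovojefeg.
Rule 4 (final devoicing): /g/ is a voiced stop in word-final position, so it devoices to [k]. /jeovojefeg/ → jeovojefek.

jeovojefek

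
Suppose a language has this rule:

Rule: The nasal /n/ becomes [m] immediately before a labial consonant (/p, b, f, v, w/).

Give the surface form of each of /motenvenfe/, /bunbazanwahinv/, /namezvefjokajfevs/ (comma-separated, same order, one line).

motemvemfe, bumbazamwahimv, namezvefjokajfevs

/motenvenfe/: /n/ precedes the labial consonant /v/, so it assimilates in place to [m]. /n/ precedes the labial consonant /f/, so it assimilates in place to [m]. → [motemvemfe].
/bunbazanwahinv/: /n/ precedes the labial consonant /b/, so it assimilates in place to [m]. /n/ precedes the labial consonant /w/, so it assimilates in place to [m]. /n/ precedes the labial consonant /v/, so it assimilates in place to [m]. → [bumbazamwahimv].
/namezvefjokajfevs/: the rule's environment is not met; surfaces unchanged as [namezvefjokajfevs].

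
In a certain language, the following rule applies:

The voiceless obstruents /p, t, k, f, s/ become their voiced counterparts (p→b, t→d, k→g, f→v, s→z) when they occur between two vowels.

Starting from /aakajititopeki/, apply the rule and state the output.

aagajididobegi

/k/ is a voiceless obstruent between vowels /a/ and /a/, so it voices to [g].
/t/ is a voiceless obstruent between vowels /i/ and /i/, so it voices to [d].
/t/ is a voiceless obstruent between vowels /i/ and /o/, so it voices to [d].
/p/ is a voiceless obstruent between vowels /o/ and /e/, so it voices to [b].
/k/ is a voiceless obstruent between vowels /e/ and /i/, so it voices to [g].
Surface form: [aagajididobegi].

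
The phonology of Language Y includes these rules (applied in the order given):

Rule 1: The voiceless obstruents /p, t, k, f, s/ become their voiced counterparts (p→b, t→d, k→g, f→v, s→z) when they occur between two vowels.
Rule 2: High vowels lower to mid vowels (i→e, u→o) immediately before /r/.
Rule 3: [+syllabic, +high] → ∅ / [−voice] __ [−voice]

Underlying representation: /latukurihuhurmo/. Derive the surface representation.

ladugorihhormo

Rule 1 (intervocalic voicing): /t/ is a voiceless obstruent between vowels /a/ and /u/, so it voices to [d]. /k/ is a voiceless obstruent between vowels /u/ and /u/, so it voices to [g]. /latukurihuhurmo/ → ladugurihuhurmo.
Rule 2 (pre-rhotic lowering): /u/ is a high vowel immediately before /r/, so it lowers to [o]. /u/ is a high vowel immediately before /r/, so it lowers to [o]. /ladugurihuhurmo/ → ladugorihuhormo.
Rule 3 (high vowel syncope): /u/ is a high vowel flanked by voiceless consonants /h/ and /h/, so it deletes. /ladugorihuhormo/ → ladugorihhormo.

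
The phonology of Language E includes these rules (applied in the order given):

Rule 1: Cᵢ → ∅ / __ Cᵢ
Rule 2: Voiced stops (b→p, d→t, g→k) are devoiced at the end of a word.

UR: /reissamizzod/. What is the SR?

Rule 1 (degemination): /ss/ is a geminate; the first /s/ deletes. /zz/ is a geminate; the first /z/ deletes. /reissamizzod/ → reisamizod.
Rule 2 (final devoicing): /d/ is a voiced stop in word-final position, so it devoices to [t]. /reisamizod/ → reisamizot.

reisamizot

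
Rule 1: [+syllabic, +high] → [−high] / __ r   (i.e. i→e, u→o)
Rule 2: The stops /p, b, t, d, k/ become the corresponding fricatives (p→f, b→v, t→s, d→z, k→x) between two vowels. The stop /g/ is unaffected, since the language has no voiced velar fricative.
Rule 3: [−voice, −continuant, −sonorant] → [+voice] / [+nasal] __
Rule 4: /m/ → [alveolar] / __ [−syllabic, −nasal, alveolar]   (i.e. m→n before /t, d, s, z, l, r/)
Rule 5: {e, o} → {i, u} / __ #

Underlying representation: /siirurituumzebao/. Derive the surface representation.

Rule 1 (pre-rhotic lowering): /i/ is a high vowel immediately before /r/, so it lowers to [e]. /u/ is a high vowel immediately before /r/, so it lowers to [o]. /siirurituumzebao/ → sierorituumzebao.
Rule 2 (intervocalic spirantization): /t/ is a stop between vowels /i/ and /u/, so it spirantizes to the fricative [s]. /b/ is a stop between vowels /e/ and /a/, so it spirantizes to the fricative [v]. /sierorituumzebao/ → sierorisuumzevao.
Rule 3 (post-nasal voicing): no segment meets the environment; /sierorisuumzevao/ is unchanged.
Rule 4 (nasal place assimilation): /m/ precedes the alveolar consonant /z/, so it assimilates in place to [n]. /sierorisuumzevao/ → sierorisuunzevao.
Rule 5 (final vowel raising): /o/ is a mid vowel in word-final position, so it raises to [u]. /sierorisuunzevao/ → sierorisuunzevau.

sierorisuunzevau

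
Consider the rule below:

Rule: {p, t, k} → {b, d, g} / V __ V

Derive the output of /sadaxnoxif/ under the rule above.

sadaxnoxif

No segment of /sadaxnoxif/ meets the structural description of the rule, so the form surfaces unchanged.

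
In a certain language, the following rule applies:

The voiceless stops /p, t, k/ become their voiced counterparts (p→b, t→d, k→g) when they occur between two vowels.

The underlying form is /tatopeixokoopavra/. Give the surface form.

Scanning /tatopeixokoopavra/: /t/ at position 1 is not in the conditioning environment; /t/ is a voiceless stop between vowels /a/ and /o/, so it voices to [d]; /p/ is a voiceless stop between vowels /o/ and /e/, so it voices to [b]; /k/ is a voiceless stop between vowels /o/ and /o/, so it voices to [g]; /p/ is a voiceless stop between vowels /o/ and /a/, so it voices to [b].
Result: [tadobeixogoobavra].

tadobeixogoobavra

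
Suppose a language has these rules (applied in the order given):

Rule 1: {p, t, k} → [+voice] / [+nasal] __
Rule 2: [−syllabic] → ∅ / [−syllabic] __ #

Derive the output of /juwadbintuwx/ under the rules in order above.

Rule 1 (post-nasal voicing): /t/ is a voiceless stop immediately after the nasal /n/, so it voices to [d]. /juwadbintuwx/ → juwadbinduwx.
Rule 2 (final cluster simplification): /x/ is the second consonant of a word-final cluster /wx/, so it deletes. /juwadbinduwx/ → juwadbinduw.

juwadbinduw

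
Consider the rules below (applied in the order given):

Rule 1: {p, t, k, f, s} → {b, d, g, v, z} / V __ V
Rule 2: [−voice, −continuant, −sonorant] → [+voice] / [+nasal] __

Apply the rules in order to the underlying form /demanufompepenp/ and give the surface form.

Rule 1 (intervocalic voicing): /f/ is a voiceless obstruent between vowels /u/ and /o/, so it voices to [v]. /p/ is a voiceless obstruent between vowels /e/ and /e/, so it voices to [b]. /demanufompepenp/ → demanuvompebenp.
Rule 2 (post-nasal voicing): /p/ is a voiceless stop immediately after the nasal /m/, so it voices to [b]. /p/ is a voiceless stop immediately after the nasal /n/, so it voices to [b]. /demanuvompebenp/ → demanuvombebenb.

demanuvombebenb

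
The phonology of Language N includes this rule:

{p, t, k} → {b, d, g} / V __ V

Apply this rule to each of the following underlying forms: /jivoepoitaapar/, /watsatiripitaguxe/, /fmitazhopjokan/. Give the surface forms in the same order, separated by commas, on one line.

jivoeboidaabar, watsadiribidaguxe, fmidazhopjogan

/jivoepoitaapar/: /p/ is a voiceless stop between vowels /e/ and /o/, so it voices to [b]. /t/ is a voiceless stop between vowels /i/ and /a/, so it voices to [d]. /p/ is a voiceless stop between vowels /a/ and /a/, so it voices to [b]. → [jivoeboidaabar].
/watsatiripitaguxe/: /t/ is a voiceless stop between vowels /a/ and /i/, so it voices to [d]. /p/ is a voiceless stop between vowels /i/ and /i/, so it voices to [b]. /t/ is a voiceless stop between vowels /i/ and /a/, so it voices to [d]. → [watsadiribidaguxe].
/fmitazhopjokan/: /t/ is a voiceless stop between vowels /i/ and /a/, so it voices to [d]. /k/ is a voiceless stop between vowels /o/ and /a/, so it voices to [g]. → [fmidazhopjogan].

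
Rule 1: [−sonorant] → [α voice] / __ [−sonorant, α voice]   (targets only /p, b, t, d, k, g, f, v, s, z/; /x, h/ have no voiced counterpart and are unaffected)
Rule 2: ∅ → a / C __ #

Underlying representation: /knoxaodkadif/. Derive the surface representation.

knoxaotkadifa

Rule 1 (regressive voicing assimilation): /d/ precedes the voiceless obstruent /k/, so it devoices to [t] by assimilation. /knoxaodkadif/ → knoxaotkadif.
Rule 2 (final a-epenthesis): the form ends in the consonant /f/, so [a] is inserted word-finally. /knoxaotkadif/ → knoxaotkadifa.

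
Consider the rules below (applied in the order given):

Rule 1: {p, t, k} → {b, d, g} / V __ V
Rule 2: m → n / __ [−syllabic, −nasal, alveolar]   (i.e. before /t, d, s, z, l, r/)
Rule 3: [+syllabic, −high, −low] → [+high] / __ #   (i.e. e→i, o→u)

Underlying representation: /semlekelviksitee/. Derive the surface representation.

Rule 1 (intervocalic voicing): /k/ is a voiceless stop between vowels /e/ and /e/, so it voices to [g]. /t/ is a voiceless stop between vowels /i/ and /e/, so it voices to [d]. /semlekelviksitee/ → semlegelviksidee.
Rule 2 (nasal place assimilation): /m/ precedes the alveolar consonant /l/, so it assimilates in place to [n]. /semlegelviksidee/ → senlegelviksidee.
Rule 3 (final vowel raising): /e/ is a mid vowel in word-final position, so it raises to [i]. /senlegelviksidee/ → senlegelviksidei.

senlegelviksidei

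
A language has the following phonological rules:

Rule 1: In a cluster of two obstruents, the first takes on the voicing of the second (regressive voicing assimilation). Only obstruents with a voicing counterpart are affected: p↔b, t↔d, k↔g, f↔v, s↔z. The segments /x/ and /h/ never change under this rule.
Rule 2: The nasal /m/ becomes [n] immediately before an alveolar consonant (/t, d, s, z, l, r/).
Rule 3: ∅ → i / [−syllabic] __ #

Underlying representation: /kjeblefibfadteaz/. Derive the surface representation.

kjeblefipfatteazi

Rule 1 (regressive voicing assimilation): /b/ precedes the voiceless obstruent /f/, so it devoices to [p] by assimilation. /d/ precedes the voiceless obstruent /t/, so it devoices to [t] by assimilation. /kjeblefibfadteaz/ → kjeblefipfatteaz.
Rule 2 (nasal place assimilation): no segment meets the environment; /kjeblefipfatteaz/ is unchanged.
Rule 3 (final i-epenthesis): the form ends in the consonant /z/, so [i] is inserted word-finally. /kjeblefipfatteaz/ → kjeblefipfatteazi.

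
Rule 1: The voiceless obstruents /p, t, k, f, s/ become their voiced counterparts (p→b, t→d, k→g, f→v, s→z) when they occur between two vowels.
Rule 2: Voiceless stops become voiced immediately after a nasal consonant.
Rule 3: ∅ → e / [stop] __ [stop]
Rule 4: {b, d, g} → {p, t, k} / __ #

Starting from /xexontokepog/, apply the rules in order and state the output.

xexondogebok

Rule 1 (intervocalic voicing): /k/ is a voiceless obstruent between vowels /o/ and /e/, so it voices to [g]. /p/ is a voiceless obstruent between vowels /e/ and /o/, so it voices to [b]. /xexontokepog/ → xexontogebog.
Rule 2 (post-nasal voicing): /t/ is a voiceless stop immediately after the nasal /n/, so it voices to [d]. /xexontogebog/ → xexondogebog.
Rule 3 (stop-cluster e-epenthesis): no segment meets the environment; /xexondogebog/ is unchanged.
Rule 4 (final devoicing): /g/ is a voiced stop in word-final position, so it devoices to [k]. /xexondogebog/ → xexondogebok.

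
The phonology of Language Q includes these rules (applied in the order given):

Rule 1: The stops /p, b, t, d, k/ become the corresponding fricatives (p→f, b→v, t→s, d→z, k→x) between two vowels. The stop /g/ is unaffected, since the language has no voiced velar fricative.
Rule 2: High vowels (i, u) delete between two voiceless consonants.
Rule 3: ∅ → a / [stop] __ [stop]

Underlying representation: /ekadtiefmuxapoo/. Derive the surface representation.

exadatiefmuxafoo

Rule 1 (intervocalic spirantization): /k/ is a stop between vowels /e/ and /a/, so it spirantizes to the fricative [x]. /p/ is a stop between vowels /a/ and /o/, so it spirantizes to the fricative [f]. /ekadtiefmuxapoo/ → exadtiefmuxafoo.
Rule 2 (high vowel syncope): no segment meets the environment; /exadtiefmuxafoo/ is unchanged.
Rule 3 (stop-cluster a-epenthesis): /d/ and /t/ form a stop–stop cluster, so [a] is inserted between them. /exadtiefmuxafoo/ → exadatiefmuxafoo.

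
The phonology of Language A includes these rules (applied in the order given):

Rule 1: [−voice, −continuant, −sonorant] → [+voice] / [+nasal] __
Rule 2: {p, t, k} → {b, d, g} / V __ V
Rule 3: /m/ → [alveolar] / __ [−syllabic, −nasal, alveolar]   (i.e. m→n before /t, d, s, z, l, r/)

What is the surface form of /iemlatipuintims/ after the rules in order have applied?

ienladibuindins

Rule 1 (post-nasal voicing): /t/ is a voiceless stop immediately after the nasal /n/, so it voices to [d]. /iemlatipuintims/ → iemlatipuindims.
Rule 2 (intervocalic voicing): /t/ is a voiceless stop between vowels /a/ and /i/, so it voices to [d]. /p/ is a voiceless stop between vowels /i/ and /u/, so it voices to [b]. /iemlatipuindims/ → iemladibuindims.
Rule 3 (nasal place assimilation): /m/ precedes the alveolar consonant /l/, so it assimilates in place to [n]. /m/ precedes the alveolar consonant /s/, so it assimilates in place to [n]. /iemladibuindims/ → ienladibuindins.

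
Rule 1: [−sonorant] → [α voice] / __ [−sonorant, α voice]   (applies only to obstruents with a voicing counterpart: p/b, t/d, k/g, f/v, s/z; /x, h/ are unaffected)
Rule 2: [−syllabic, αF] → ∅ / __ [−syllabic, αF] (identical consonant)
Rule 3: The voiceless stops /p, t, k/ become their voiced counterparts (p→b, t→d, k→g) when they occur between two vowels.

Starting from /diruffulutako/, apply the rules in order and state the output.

dirufuludago

Rule 1 (regressive voicing assimilation): no segment meets the environment; /diruffulutako/ is unchanged.
Rule 2 (degemination): /ff/ is a geminate; the first /f/ deletes. /diruffulutako/ → dirufulutako.
Rule 3 (intervocalic voicing): /t/ is a voiceless stop between vowels /u/ and /a/, so it voices to [d]. /k/ is a voiceless stop between vowels /a/ and /o/, so it voices to [g]. /dirufulutako/ → dirufuludago.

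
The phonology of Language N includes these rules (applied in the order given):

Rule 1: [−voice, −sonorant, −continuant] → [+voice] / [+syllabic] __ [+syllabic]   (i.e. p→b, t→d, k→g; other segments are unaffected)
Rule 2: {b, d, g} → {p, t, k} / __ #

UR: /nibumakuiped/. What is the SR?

Rule 1 (intervocalic voicing): /k/ is a voiceless stop between vowels /a/ and /u/, so it voices to [g]. /p/ is a voiceless stop between vowels /i/ and /e/, so it voices to [b]. /nibumakuiped/ → nibumaguibed.
Rule 2 (final devoicing): /d/ is a voiced stop in word-final position, so it devoices to [t]. /nibumaguibed/ → nibumaguibet.

nibumaguibet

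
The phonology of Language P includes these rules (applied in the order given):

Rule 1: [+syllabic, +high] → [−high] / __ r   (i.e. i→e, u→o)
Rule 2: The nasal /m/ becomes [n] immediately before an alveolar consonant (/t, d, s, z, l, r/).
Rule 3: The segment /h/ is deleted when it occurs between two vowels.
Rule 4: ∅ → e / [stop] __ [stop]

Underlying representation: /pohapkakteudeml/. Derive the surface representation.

Rule 1 (pre-rhotic lowering): no segment meets the environment; /pohapkakteudeml/ is unchanged.
Rule 2 (nasal place assimilation): /m/ precedes the alveolar consonant /l/, so it assimilates in place to [n]. /pohapkakteudeml/ → pohapkakteudenl.
Rule 3 (intervocalic h-deletion): /h/ occurs between vowels /o/ and /a/, so it deletes. /pohapkakteudenl/ → poapkakteudenl.
Rule 4 (stop-cluster e-epenthesis): /p/ and /k/ form a stop–stop cluster, so [e] is inserted between them. /k/ and /t/ form a stop–stop cluster, so [e] is inserted between them. /poapkakteudenl/ → poapekaketeudenl.

poapekaketeudenl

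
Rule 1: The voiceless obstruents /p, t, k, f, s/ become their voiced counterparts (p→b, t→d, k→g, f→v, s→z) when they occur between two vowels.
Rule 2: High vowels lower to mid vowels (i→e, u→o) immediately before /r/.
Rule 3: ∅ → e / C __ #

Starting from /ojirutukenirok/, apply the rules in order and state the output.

Rule 1 (intervocalic voicing): /t/ is a voiceless obstruent between vowels /u/ and /u/, so it voices to [d]. /k/ is a voiceless obstruent between vowels /u/ and /e/, so it voices to [g]. /ojirutukenirok/ → ojirudugenirok.
Rule 2 (pre-rhotic lowering): /i/ is a high vowel immediately before /r/, so it lowers to [e]. /i/ is a high vowel immediately before /r/, so it lowers to [e]. /ojirudugenirok/ → ojerudugenerok.
Rule 3 (final e-epenthesis): the form ends in the consonant /k/, so [e] is inserted word-finally. /ojerudugenerok/ → ojerudugeneroke.

ojerudugeneroke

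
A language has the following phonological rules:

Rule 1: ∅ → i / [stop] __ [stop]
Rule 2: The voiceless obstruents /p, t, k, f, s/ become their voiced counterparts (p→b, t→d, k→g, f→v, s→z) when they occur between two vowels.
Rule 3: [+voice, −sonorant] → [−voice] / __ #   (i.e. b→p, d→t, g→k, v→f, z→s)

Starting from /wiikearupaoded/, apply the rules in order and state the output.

wiigearubaodet

Rule 1 (stop-cluster i-epenthesis): no segment meets the environment; /wiikearupaoded/ is unchanged.
Rule 2 (intervocalic voicing): /k/ is a voiceless obstruent between vowels /i/ and /e/, so it voices to [g]. /p/ is a voiceless obstruent between vowels /u/ and /a/, so it voices to [b]. /wiikearupaoded/ → wiigearubaoded.
Rule 3 (final devoicing): /d/ is a voiced obstruent in word-final position, so it devoices to [t]. /wiigearubaoded/ → wiigearubaodet.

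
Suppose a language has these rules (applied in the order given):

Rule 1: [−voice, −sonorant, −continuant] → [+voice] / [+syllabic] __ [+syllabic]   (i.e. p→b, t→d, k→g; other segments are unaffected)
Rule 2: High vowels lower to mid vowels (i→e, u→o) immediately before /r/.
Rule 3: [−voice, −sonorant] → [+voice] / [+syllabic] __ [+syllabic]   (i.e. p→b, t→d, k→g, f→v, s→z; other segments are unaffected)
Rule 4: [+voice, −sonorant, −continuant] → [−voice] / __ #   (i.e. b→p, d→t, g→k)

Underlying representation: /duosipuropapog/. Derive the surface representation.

duoziborobabok

Rule 1 (intervocalic voicing): /p/ is a voiceless stop between vowels /i/ and /u/, so it voices to [b]. /p/ is a voiceless stop between vowels /o/ and /a/, so it voices to [b]. /p/ is a voiceless stop between vowels /a/ and /o/, so it voices to [b]. /duosipuropapog/ → duosiburobabog.
Rule 2 (pre-rhotic lowering): /u/ is a high vowel immediately before /r/, so it lowers to [o]. /duosiburobabog/ → duosiborobabog.
Rule 3 (intervocalic voicing): /s/ is a voiceless obstruent between vowels /o/ and /i/, so it voices to [z]. /duosiborobabog/ → duoziborobabog.
Rule 4 (final devoicing): /g/ is a voiced stop in word-final position, so it devoices to [k]. /duoziborobabog/ → duoziborobabok.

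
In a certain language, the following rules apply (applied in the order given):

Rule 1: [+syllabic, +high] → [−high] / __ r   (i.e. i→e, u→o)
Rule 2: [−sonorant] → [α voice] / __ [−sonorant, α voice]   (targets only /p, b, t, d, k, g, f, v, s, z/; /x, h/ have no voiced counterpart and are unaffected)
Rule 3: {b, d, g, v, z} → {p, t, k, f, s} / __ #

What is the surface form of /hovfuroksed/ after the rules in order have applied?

Rule 1 (pre-rhotic lowering): /u/ is a high vowel immediately before /r/, so it lowers to [o]. /hovfuroksed/ → hovforoksed.
Rule 2 (regressive voicing assimilation): /v/ precedes the voiceless obstruent /f/, so it devoices to [f] by assimilation. /hovforoksed/ → hofforoksed.
Rule 3 (final devoicing): /d/ is a voiced obstruent in word-final position, so it devoices to [t]. /hofforoksed/ → hofforokset.

hofforokset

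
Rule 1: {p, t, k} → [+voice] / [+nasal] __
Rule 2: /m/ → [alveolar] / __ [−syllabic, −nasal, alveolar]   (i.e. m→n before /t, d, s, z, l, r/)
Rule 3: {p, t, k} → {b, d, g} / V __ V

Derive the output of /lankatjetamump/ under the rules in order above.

Rule 1 (post-nasal voicing): /k/ is a voiceless stop immediately after the nasal /n/, so it voices to [g]. /p/ is a voiceless stop immediately after the nasal /m/, so it voices to [b]. /lankatjetamump/ → langatjetamumb.
Rule 2 (nasal place assimilation): no segment meets the environment; /langatjetamumb/ is unchanged.
Rule 3 (intervocalic voicing): /t/ is a voiceless stop between vowels /e/ and /a/, so it voices to [d]. /langatjetamumb/ → langatjedamumb.

langatjedamumb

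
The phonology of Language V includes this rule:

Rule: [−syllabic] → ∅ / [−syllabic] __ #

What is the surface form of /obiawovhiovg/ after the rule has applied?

obiawovhiov

/g/ is the second consonant of a word-final cluster /vg/, so it deletes.
The other instances of /b/, /w/, /v/, /h/ do not occur in the required environment and remain unchanged.
Surface form: [obiawovhiov].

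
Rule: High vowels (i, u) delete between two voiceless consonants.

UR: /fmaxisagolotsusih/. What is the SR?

/i/ is a high vowel flanked by voiceless consonants /x/ and /s/, so it deletes.
/u/ is a high vowel flanked by voiceless consonants /s/ and /s/, so it deletes.
/i/ is a high vowel flanked by voiceless consonants /s/ and /h/, so it deletes.
Surface form: [fmaxsagolotssh].

fmaxsagolotssh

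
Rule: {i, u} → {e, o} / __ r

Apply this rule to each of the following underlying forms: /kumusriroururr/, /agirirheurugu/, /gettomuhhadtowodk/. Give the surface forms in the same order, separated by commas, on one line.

/kumusriroururr/: /i/ is a high vowel immediately before /r/, so it lowers to [e]. /u/ is a high vowel immediately before /r/, so it lowers to [o]. /u/ is a high vowel immediately before /r/, so it lowers to [o]. → [kumusreroororr].
/agirirheurugu/: /i/ is a high vowel immediately before /r/, so it lowers to [e]. /i/ is a high vowel immediately before /r/, so it lowers to [e]. /u/ is a high vowel immediately before /r/, so it lowers to [o]. → [agererheorugu].
/gettomuhhadtowodk/: the rule's environment is not met; surfaces unchanged as [gettomuhhadtowodk].

kumusreroororr, agererheorugu, gettomuhhadtowodk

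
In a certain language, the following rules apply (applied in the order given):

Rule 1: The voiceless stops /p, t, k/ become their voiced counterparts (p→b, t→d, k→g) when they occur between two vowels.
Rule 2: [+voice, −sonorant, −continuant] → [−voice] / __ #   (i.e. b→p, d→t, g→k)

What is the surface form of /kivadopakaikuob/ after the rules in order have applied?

Rule 1 (intervocalic voicing): /p/ is a voiceless stop between vowels /o/ and /a/, so it voices to [b]. /k/ is a voiceless stop between vowels /a/ and /a/, so it voices to [g]. /k/ is a voiceless stop between vowels /i/ and /u/, so it voices to [g]. /kivadopakaikuob/ → kivadobagaiguob.
Rule 2 (final devoicing): /b/ is a voiced stop in word-final position, so it devoices to [p]. /kivadobagaiguob/ → kivadobagaiguop.

kivadobagaiguop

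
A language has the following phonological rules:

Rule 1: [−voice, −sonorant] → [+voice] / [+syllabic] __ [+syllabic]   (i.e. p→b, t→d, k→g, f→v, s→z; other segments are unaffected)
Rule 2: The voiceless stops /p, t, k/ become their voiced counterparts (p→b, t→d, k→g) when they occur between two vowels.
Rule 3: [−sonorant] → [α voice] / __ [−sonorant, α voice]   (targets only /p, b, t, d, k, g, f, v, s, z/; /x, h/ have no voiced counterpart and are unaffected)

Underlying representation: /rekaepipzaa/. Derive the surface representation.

regaebibzaa

Rule 1 (intervocalic voicing): /k/ is a voiceless obstruent between vowels /e/ and /a/, so it voices to [g]. /p/ is a voiceless obstruent between vowels /e/ and /i/, so it voices to [b]. /rekaepipzaa/ → regaebipzaa.
Rule 2 (intervocalic voicing): no segment meets the environment; /regaebipzaa/ is unchanged.
Rule 3 (regressive voicing assimilation): /p/ precedes the voiced obstruent /z/, so it voices to [b] by assimilation. /regaebipzaa/ → regaebibzaa.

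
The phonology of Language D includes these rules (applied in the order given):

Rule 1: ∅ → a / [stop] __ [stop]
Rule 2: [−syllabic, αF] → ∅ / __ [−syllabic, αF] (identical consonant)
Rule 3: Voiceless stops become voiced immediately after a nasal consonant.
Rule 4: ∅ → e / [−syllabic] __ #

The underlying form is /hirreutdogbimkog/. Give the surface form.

hireutadogabimgoge

Rule 1 (stop-cluster a-epenthesis): /t/ and /d/ form a stop–stop cluster, so [a] is inserted between them. /g/ and /b/ form a stop–stop cluster, so [a] is inserted between them. /hirreutdogbimkog/ → hirreutadogabimkog.
Rule 2 (degemination): /rr/ is a geminate; the first /r/ deletes. /hirreutadogabimkog/ → hireutadogabimkog.
Rule 3 (post-nasal voicing): /k/ is a voiceless stop immediately after the nasal /m/, so it voices to [g]. /hireutadogabimkog/ → hireutadogabimgog.
Rule 4 (final e-epenthesis): the form ends in the consonant /g/, so [e] is inserted word-finally. /hireutadogabimgog/ → hireutadogabimgoge.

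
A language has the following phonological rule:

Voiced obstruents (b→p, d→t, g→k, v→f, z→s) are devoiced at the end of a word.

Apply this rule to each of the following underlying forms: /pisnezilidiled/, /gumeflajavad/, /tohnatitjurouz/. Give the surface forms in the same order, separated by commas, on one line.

pisnezilidilet, gumeflajavat, tohnatitjurous

/pisnezilidiled/: /d/ is a voiced obstruent in word-final position, so it devoices to [t]. → [pisnezilidilet].
/gumeflajavad/: /d/ is a voiced obstruent in word-final position, so it devoices to [t]. → [gumeflajavat].
/tohnatitjurouz/: /z/ is a voiced obstruent in word-final position, so it devoices to [s]. → [tohnatitjurous].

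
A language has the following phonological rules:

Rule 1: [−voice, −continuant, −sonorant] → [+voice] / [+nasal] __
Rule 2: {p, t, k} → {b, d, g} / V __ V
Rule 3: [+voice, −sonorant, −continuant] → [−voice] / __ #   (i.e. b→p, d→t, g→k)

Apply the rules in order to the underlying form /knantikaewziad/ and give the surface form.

knandigaewziat

Rule 1 (post-nasal voicing): /t/ is a voiceless stop immediately after the nasal /n/, so it voices to [d]. /knantikaewziad/ → knandikaewziad.
Rule 2 (intervocalic voicing): /k/ is a voiceless stop between vowels /i/ and /a/, so it voices to [g]. /knandikaewziad/ → knandigaewziad.
Rule 3 (final devoicing): /d/ is a voiced stop in word-final position, so it devoices to [t]. /knandigaewziad/ → knandigaewziat.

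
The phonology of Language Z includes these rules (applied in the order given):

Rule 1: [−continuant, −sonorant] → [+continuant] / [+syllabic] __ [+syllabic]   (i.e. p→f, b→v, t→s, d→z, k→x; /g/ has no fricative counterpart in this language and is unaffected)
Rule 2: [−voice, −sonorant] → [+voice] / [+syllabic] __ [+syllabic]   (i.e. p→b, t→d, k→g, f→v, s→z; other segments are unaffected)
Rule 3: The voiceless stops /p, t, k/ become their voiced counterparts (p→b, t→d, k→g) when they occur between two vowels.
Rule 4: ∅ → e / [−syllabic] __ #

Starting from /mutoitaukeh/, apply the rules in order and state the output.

Rule 1 (intervocalic spirantization): /t/ is a stop between vowels /u/ and /o/, so it spirantizes to the fricative [s]. /t/ is a stop between vowels /i/ and /a/, so it spirantizes to the fricative [s]. /k/ is a stop between vowels /u/ and /e/, so it spirantizes to the fricative [x]. /mutoitaukeh/ → musoisauxeh.
Rule 2 (intervocalic voicing): /s/ is a voiceless obstruent between vowels /u/ and /o/, so it voices to [z]. /s/ is a voiceless obstruent between vowels /i/ and /a/, so it voices to [z]. /musoisauxeh/ → muzoizauxeh.
Rule 3 (intervocalic voicing): no segment meets the environment; /muzoizauxeh/ is unchanged.
Rule 4 (final e-epenthesis): the form ends in the consonant /h/, so [e] is inserted word-finally. /muzoizauxeh/ → muzoizauxehe.

muzoizauxehe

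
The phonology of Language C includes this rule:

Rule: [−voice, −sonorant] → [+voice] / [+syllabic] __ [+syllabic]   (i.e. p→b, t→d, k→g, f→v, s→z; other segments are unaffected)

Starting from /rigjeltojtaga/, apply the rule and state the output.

rigjeltojtaga

No segment of /rigjeltojtaga/ meets the structural description of the rule, so the form surfaces unchanged.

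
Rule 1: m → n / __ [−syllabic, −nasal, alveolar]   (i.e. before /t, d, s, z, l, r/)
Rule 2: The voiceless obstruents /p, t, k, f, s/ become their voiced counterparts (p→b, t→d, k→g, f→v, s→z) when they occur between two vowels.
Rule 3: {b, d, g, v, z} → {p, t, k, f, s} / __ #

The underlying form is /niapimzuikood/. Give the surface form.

niabinzuigoot

Rule 1 (nasal place assimilation): /m/ precedes the alveolar consonant /z/, so it assimilates in place to [n]. /niapimzuikood/ → niapinzuikood.
Rule 2 (intervocalic voicing): /p/ is a voiceless obstruent between vowels /a/ and /i/, so it voices to [b]. /k/ is a voiceless obstruent between vowels /i/ and /o/, so it voices to [g]. /niapinzuikood/ → niabinzuigood.
Rule 3 (final devoicing): /d/ is a voiced obstruent in word-final position, so it devoices to [t]. /niabinzuigood/ → niabinzuigoot.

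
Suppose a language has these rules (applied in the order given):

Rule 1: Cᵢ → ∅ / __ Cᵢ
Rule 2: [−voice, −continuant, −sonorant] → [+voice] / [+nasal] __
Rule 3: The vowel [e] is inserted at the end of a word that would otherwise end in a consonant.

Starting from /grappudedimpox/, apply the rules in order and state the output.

Rule 1 (degemination): /pp/ is a geminate; the first /p/ deletes. /grappudedimpox/ → grapudedimpox.
Rule 2 (post-nasal voicing): /p/ is a voiceless stop immediately after the nasal /m/, so it voices to [b]. /grapudedimpox/ → grapudedimbox.
Rule 3 (final e-epenthesis): the form ends in the consonant /x/, so [e] is inserted word-finally. /grapudedimbox/ → grapudedimboxe.

grapudedimboxe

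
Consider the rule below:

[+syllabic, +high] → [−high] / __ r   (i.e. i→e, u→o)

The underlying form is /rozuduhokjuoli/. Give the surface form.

rozuduhokjuoli

No segment of /rozuduhokjuoli/ meets the structural description of the rule, so the form surfaces unchanged.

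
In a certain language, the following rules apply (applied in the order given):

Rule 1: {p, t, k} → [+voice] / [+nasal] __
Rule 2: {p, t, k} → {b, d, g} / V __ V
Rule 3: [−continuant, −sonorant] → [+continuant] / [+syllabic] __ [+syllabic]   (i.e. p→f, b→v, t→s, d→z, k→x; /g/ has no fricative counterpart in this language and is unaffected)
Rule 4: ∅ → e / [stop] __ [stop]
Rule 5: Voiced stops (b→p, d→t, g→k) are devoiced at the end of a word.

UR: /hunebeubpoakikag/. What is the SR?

Rule 1 (post-nasal voicing): no segment meets the environment; /hunebeubpoakikag/ is unchanged.
Rule 2 (intervocalic voicing): /k/ is a voiceless stop between vowels /a/ and /i/, so it voices to [g]. /k/ is a voiceless stop between vowels /i/ and /a/, so it voices to [g]. /hunebeubpoakikag/ → hunebeubpoagigag.
Rule 3 (intervocalic spirantization): /b/ is a stop between vowels /e/ and /e/, so it spirantizes to the fricative [v]. /hunebeubpoagigag/ → huneveubpoagigag.
Rule 4 (stop-cluster e-epenthesis): /b/ and /p/ form a stop–stop cluster, so [e] is inserted between them. /huneveubpoagigag/ → huneveubepoagigag.
Rule 5 (final devoicing): /g/ is a voiced stop in word-final position, so it devoices to [k]. /huneveubepoagigag/ → huneveubepoagigak.

huneveubepoagigak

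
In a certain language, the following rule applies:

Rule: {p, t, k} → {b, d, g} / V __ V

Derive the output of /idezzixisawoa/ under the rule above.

No segment of /idezzixisawoa/ meets the structural description of the rule, so the form surfaces unchanged.

idezzixisawoa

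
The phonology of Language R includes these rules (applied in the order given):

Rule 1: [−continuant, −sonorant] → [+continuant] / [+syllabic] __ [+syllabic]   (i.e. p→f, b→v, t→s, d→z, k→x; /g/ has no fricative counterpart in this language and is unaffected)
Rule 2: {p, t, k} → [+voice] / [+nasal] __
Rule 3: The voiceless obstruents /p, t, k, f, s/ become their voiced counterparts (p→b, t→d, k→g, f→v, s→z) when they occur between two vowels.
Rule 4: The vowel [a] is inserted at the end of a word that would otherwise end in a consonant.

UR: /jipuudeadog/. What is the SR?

jivuuzeazoga

Rule 1 (intervocalic spirantization): /p/ is a stop between vowels /i/ and /u/, so it spirantizes to the fricative [f]. /d/ is a stop between vowels /u/ and /e/, so it spirantizes to the fricative [z]. /d/ is a stop between vowels /a/ and /o/, so it spirantizes to the fricative [z]. /jipuudeadog/ → jifuuzeazog.
Rule 2 (post-nasal voicing): no segment meets the environment; /jifuuzeazog/ is unchanged.
Rule 3 (intervocalic voicing): /f/ is a voiceless obstruent between vowels /i/ and /u/, so it voices to [v]. /jifuuzeazog/ → jivuuzeazog.
Rule 4 (final a-epenthesis): the form ends in the consonant /g/, so [a] is inserted word-finally. /jivuuzeazog/ → jivuuzeazoga.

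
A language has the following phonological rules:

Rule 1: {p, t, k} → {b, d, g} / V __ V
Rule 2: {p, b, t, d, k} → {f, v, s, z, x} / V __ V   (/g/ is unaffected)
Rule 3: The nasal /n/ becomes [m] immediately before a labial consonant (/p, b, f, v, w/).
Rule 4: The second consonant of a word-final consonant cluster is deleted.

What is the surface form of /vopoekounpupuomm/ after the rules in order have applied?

vovoegoumpuvuom

Rule 1 (intervocalic voicing): /p/ is a voiceless stop between vowels /o/ and /o/, so it voices to [b]. /k/ is a voiceless stop between vowels /e/ and /o/, so it voices to [g]. /p/ is a voiceless stop between vowels /u/ and /u/, so it voices to [b]. /vopoekounpupuomm/ → voboegounpubuomm.
Rule 2 (intervocalic spirantization): /b/ is a stop between vowels /o/ and /o/, so it spirantizes to the fricative [v]. /b/ is a stop between vowels /u/ and /u/, so it spirantizes to the fricative [v]. /voboegounpubuomm/ → vovoegounpuvuomm.
Rule 3 (nasal place assimilation): /n/ precedes the labial consonant /p/, so it assimilates in place to [m]. /vovoegounpuvuomm/ → vovoegoumpuvuomm.
Rule 4 (final cluster simplification): /m/ is the second consonant of a word-final cluster /mm/, so it deletes. /vovoegoumpuvuomm/ → vovoegoumpuvuom.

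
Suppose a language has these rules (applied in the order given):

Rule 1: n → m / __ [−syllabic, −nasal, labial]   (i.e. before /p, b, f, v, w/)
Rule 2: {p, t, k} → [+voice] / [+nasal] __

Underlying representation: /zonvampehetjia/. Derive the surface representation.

Rule 1 (nasal place assimilation): /n/ precedes the labial consonant /v/, so it assimilates in place to [m]. /zonvampehetjia/ → zomvampehetjia.
Rule 2 (post-nasal voicing): /p/ is a voiceless stop immediately after the nasal /m/, so it voices to [b]. /zomvampehetjia/ → zomvambehetjia.

zomvambehetjia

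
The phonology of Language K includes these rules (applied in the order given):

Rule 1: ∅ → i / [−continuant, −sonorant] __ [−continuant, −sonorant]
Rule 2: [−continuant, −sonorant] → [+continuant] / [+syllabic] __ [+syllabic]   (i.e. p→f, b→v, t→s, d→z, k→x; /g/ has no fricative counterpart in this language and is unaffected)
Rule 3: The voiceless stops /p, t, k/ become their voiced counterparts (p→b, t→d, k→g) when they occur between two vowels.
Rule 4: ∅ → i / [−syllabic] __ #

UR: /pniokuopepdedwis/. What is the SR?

pnioxuofefizedwisi

Rule 1 (stop-cluster i-epenthesis): /p/ and /d/ form a stop–stop cluster, so [i] is inserted between them. /pniokuopepdedwis/ → pniokuopepidedwis.
Rule 2 (intervocalic spirantization): /k/ is a stop between vowels /o/ and /u/, so it spirantizes to the fricative [x]. /p/ is a stop between vowels /o/ and /e/, so it spirantizes to the fricative [f]. /p/ is a stop between vowels /e/ and /i/, so it spirantizes to the fricative [f]. /d/ is a stop between vowels /i/ and /e/, so it spirantizes to the fricative [z]. /pniokuopepidedwis/ → pnioxuofefizedwis.
Rule 3 (intervocalic voicing): no segment meets the environment; /pnioxuofefizedwis/ is unchanged.
Rule 4 (final i-epenthesis): the form ends in the consonant /s/, so [i] is inserted word-finally. /pnioxuofefizedwis/ → pnioxuofefizedwisi.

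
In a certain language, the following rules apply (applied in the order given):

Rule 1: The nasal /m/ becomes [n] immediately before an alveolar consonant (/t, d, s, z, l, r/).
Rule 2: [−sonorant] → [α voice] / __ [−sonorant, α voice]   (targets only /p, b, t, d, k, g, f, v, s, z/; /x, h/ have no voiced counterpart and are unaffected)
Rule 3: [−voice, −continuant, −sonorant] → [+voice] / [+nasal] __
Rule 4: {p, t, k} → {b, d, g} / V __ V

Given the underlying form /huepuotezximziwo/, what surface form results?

Rule 1 (nasal place assimilation): /m/ precedes the alveolar consonant /z/, so it assimilates in place to [n]. /huepuotezximziwo/ → huepuotezxinziwo.
Rule 2 (regressive voicing assimilation): /z/ precedes the voiceless obstruent /x/, so it devoices to [s] by assimilation. /huepuotezxinziwo/ → huepuotesxinziwo.
Rule 3 (post-nasal voicing): no segment meets the environment; /huepuotesxinziwo/ is unchanged.
Rule 4 (intervocalic voicing): /p/ is a voiceless stop between vowels /e/ and /u/, so it voices to [b]. /t/ is a voiceless stop between vowels /o/ and /e/, so it voices to [d]. /huepuotesxinziwo/ → huebuodesxinziwo.

huebuodesxinziwo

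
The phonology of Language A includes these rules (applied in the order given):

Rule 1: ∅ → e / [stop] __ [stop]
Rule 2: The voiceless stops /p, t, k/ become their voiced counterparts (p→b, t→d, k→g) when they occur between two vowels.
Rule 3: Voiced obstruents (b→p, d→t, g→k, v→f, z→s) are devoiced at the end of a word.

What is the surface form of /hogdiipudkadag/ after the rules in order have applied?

hogediibudegadak

Rule 1 (stop-cluster e-epenthesis): /g/ and /d/ form a stop–stop cluster, so [e] is inserted between them. /d/ and /k/ form a stop–stop cluster, so [e] is inserted between them. /hogdiipudkadag/ → hogediipudekadag.
Rule 2 (intervocalic voicing): /p/ is a voiceless stop between vowels /i/ and /u/, so it voices to [b]. /k/ is a voiceless stop between vowels /e/ and /a/, so it voices to [g]. /hogediipudekadag/ → hogediibudegadag.
Rule 3 (final devoicing): /g/ is a voiced obstruent in word-final position, so it devoices to [k]. /hogediibudegadag/ → hogediibudegadak.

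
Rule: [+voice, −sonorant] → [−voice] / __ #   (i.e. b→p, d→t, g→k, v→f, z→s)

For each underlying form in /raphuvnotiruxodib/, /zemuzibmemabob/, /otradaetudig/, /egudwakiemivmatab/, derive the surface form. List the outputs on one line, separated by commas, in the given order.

raphuvnotiruxodip, zemuzibmemabop, otradaetudik, egudwakiemivmatap

/raphuvnotiruxodib/: /b/ is a voiced obstruent in word-final position, so it devoices to [p]. → [raphuvnotiruxodip].
/zemuzibmemabob/: /b/ is a voiced obstruent in word-final position, so it devoices to [p]. → [zemuzibmemabop].
/otradaetudig/: /g/ is a voiced obstruent in word-final position, so it devoices to [k]. → [otradaetudik].
/egudwakiemivmatab/: /b/ is a voiced obstruent in word-final position, so it devoices to [p]. → [egudwakiemivmatap].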